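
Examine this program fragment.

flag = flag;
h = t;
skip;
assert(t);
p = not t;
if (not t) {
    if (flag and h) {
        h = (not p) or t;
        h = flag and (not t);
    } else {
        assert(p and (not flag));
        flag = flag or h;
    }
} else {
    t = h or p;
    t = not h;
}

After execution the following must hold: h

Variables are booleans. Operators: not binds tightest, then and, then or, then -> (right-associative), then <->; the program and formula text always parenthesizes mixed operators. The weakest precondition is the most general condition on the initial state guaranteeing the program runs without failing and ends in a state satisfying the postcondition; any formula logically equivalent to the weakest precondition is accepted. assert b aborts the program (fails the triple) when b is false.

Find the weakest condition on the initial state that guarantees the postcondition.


Working backward. After the program, h must hold.
Then branch requires ((flag and h) -> (flag and (not t))) and ((not (flag and h)) -> (p and (not flag) and h)); else branch requires h.
Before the if: ((not t) -> (((flag and h) -> (flag and (not t))) and ((not (flag and h)) -> (p and (not flag) and h)))) and (t -> h)
Before p := not t: ((not t) -> (((flag and h) -> (flag and (not t))) and ((not (flag and h)) -> ((not t) and (not flag) and h)))) and (t -> h)
Before assert t: t and ((not t) -> (((flag and h) -> (flag and (not t))) and ((not (flag and h)) -> ((not t) and (not flag) and h)))) and (t -> h)
Before skip: t and ((not t) -> (((flag and h) -> (flag and (not t))) and ((not (flag and h)) -> ((not t) and (not flag) and h)))) and (t -> h)
Before h := t: t and ((not t) -> (((flag and t) -> (flag and (not t))) and flag and t))
Before flag := flag: t and ((not t) -> (((flag and t) -> (flag and (not t))) and flag and t))
Answer: WP = t and ((not t) -> (((flag and t) -> (flag and (not t))) and flag and t))


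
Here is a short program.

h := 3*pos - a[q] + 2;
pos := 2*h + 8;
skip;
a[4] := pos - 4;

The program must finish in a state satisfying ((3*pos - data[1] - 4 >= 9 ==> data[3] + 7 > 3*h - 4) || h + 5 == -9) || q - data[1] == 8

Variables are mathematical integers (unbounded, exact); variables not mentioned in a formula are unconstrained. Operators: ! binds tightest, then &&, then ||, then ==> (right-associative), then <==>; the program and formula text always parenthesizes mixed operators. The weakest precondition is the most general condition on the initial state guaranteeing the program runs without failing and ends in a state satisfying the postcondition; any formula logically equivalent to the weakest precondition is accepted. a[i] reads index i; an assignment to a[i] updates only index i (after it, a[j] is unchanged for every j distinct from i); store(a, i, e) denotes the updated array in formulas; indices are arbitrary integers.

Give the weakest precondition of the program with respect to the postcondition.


Working backward. After the program, the postcondition ((3*pos - data[1] - 4 >= 9 ==> data[3] + 7 > 3*h - 4) || h + 5 == -9) || q - data[1] == 8 must hold; in canonical form it is (3*pos >= data[1] + 13 ==> data[3] > 3*h - 11) || h == -14 || q == data[1] + 8.
Before a[4] := pos - 4: (3*pos >= data[1] + 13 ==> data[3] > 3*h - 11) || h == -14 || q == data[1] + 8
Before skip: (3*pos >= data[1] + 13 ==> data[3] > 3*h - 11) || h == -14 || q == data[1] + 8
Before pos := 2*h + 8: (6*h >= data[1] - 11 ==> data[3] > 3*h - 11) || h == -14 || q == data[1] + 8
Before h := 3*pos - a[q] + 2: (18*pos >= 6*a[q] + data[1] - 23 ==> 3*a[q] + data[3] > 9*pos - 5) || 3*pos == a[q] - 16 || q == data[1] + 8
Answer: WP = (18*pos >= 6*a[q] + data[1] - 23 ==> 3*a[q] + data[3] > 9*pos - 5) || 3*pos == a[q] - 16 || q == data[1] + 8


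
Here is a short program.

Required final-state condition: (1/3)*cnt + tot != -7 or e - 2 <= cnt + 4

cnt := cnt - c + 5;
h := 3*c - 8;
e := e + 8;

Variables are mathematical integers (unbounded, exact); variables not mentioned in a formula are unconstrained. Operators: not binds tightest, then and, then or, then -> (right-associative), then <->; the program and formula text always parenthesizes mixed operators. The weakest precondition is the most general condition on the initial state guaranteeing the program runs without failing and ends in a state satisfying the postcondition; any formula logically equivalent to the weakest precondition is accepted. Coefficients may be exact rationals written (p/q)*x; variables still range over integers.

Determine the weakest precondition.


Working backward. After the program, the postcondition (1/3)*cnt + tot != -7 or e - 2 <= cnt + 4 must hold; in canonical form it is (1/3)*cnt + tot != -7 or e <= cnt + 6.
Before e := e + 8: (1/3)*cnt + tot != -7 or e <= cnt - 2
Before h := 3*c - 8: (1/3)*cnt + tot != -7 or e <= cnt - 2
Before cnt := cnt - c + 5: (1/3)*cnt + tot != (1/3)*c - 26/3 or c + e <= cnt + 3
Answer: WP = (1/3)*cnt + tot != (1/3)*c - 26/3 or c + e <= cnt + 3


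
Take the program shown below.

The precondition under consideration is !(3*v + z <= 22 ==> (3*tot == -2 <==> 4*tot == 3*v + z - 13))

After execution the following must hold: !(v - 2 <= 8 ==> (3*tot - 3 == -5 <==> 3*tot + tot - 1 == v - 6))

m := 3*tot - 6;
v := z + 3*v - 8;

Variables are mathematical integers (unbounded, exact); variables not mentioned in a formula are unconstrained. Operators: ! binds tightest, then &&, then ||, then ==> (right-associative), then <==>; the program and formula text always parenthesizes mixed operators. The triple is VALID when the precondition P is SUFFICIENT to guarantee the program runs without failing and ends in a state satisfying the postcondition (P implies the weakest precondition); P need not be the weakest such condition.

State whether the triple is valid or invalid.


Working backward. After the program, the postcondition !(v - 2 <= 8 ==> (3*tot - 3 == -5 <==> 3*tot + tot - 1 == v - 6)) must hold; in canonical form it is !(v <= 10 ==> (3*tot == -2 <==> 4*tot == v - 5)).
Before v := z + 3*v - 8: !(3*v + z <= 18 ==> (3*tot == -2 <==> 4*tot == 3*v + z - 13))
Before m := 3*tot - 6: !(3*v + z <= 18 ==> (3*tot == -2 <==> 4*tot == 3*v + z - 13))
The weakest precondition is !(3*v + z <= 18 ==> (3*tot == -2 <==> 4*tot == 3*v + z - 13)).
Check whether !(3*v + z <= 22 ==> (3*tot == -2 <==> 4*tot == 3*v + z - 13)) implies it.
Countermodel: at the initial state tot = 2, v = 0, z = 21, the precondition holds but the weakest precondition fails.
Answer: invalid


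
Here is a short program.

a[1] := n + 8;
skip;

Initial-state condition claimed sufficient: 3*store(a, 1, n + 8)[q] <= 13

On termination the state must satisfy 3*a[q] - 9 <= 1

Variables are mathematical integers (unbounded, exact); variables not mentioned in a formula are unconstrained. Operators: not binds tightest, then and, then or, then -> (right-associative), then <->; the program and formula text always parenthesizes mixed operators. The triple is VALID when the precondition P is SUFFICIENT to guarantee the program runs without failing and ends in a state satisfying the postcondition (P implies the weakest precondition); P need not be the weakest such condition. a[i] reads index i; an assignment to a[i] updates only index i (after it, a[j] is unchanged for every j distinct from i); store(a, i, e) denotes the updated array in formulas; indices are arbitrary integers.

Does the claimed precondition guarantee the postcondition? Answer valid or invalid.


Working backward. After the program, the postcondition 3*a[q] - 9 <= 1 must hold; in canonical form it is 3*a[q] <= 10.
Before skip: 3*a[q] <= 10
Before a[1] := n + 8: 3*store(a, 1, n + 8)[q] <= 10
The weakest precondition is 3*store(a, 1, n + 8)[q] <= 10.
Check whether 3*store(a, 1, n + 8)[q] <= 13 implies it.
Countermodel: at the initial state a = {[0] = 4, [1] = 4, elsewhere 4}, n = -4, q = 0, the precondition holds but the weakest precondition fails.
Answer: invalid


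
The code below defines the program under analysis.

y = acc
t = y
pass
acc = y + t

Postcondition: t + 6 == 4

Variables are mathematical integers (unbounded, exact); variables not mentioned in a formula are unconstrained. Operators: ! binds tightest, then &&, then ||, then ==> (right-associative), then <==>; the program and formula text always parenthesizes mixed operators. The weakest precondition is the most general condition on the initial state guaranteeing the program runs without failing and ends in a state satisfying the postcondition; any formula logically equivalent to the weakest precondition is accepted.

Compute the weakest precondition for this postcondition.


Working backward. After the program, the postcondition t + 6 == 4 must hold; in canonical form it is t == -2.
Before acc := y + t: t == -2
Before skip: t == -2
Before t := y: y == -2
Before y := acc: acc == -2
Answer: WP = acc == -2


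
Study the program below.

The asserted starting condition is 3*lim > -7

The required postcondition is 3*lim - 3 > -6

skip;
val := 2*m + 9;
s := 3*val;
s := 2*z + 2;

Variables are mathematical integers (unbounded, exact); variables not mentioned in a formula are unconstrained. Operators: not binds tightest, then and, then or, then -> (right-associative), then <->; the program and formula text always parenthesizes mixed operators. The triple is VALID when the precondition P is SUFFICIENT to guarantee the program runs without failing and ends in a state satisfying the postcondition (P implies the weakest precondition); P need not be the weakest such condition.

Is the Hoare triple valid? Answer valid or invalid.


Working backward. After the program, the postcondition 3*lim - 3 > -6 must hold; in canonical form it is 3*lim > -3.
Before s := 2*z + 2: 3*lim > -3
Before s := 3*val: 3*lim > -3
Before val := 2*m + 9: 3*lim > -3
Before skip: 3*lim > -3
The weakest precondition is 3*lim > -3.
Check whether 3*lim > -7 implies it.
Countermodel: at the initial state lim = -2, the precondition holds but the weakest precondition fails.
Answer: invalid


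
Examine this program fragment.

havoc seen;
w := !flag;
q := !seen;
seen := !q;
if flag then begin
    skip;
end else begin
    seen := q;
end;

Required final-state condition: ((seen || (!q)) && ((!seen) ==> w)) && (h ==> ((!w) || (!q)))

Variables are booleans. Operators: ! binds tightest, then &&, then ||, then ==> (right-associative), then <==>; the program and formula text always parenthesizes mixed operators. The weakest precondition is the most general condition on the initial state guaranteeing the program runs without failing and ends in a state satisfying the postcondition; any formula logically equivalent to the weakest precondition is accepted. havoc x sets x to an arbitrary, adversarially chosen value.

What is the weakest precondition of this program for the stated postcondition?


Working backward. After the program, the postcondition ((seen || (!q)) && ((!seen) ==> w)) && (h ==> ((!w) || (!q))) must hold; in canonical form it is (seen || (!q)) && ((!seen) ==> w) && (h ==> ((!w) || (!q))).
Then branch requires (seen || (!q)) && ((!seen) ==> w) && (h ==> ((!w) || (!q))); else branch requires ((!q) ==> w) && (h ==> ((!w) || (!q))).
Before the if: (flag ==> ((seen || (!q)) && ((!seen) ==> w) && (h ==> ((!w) || (!q))))) && ((!flag) ==> (((!q) ==> w) && (h ==> ((!w) || (!q)))))
Before seen := !q: (flag ==> ((!q) && (q ==> w) && (h ==> ((!w) || (!q))))) && ((!flag) ==> (((!q) ==> w) && (h ==> ((!w) || (!q)))))
Before q := !seen: (flag ==> (seen && ((!seen) ==> w) && (h ==> ((!w) || seen)))) && ((!flag) ==> ((seen ==> w) && (h ==> ((!w) || seen))))
Before w := !flag: (flag ==> (seen && ((!seen) ==> (!flag)) && (h ==> (flag || seen)))) && ((!flag) ==> ((seen ==> (!flag)) && (h ==> (flag || seen))))
Before havoc seen: (!flag) && ((!flag) ==> (h ==> flag))
Answer: WP = (!flag) && ((!flag) ==> (h ==> flag))


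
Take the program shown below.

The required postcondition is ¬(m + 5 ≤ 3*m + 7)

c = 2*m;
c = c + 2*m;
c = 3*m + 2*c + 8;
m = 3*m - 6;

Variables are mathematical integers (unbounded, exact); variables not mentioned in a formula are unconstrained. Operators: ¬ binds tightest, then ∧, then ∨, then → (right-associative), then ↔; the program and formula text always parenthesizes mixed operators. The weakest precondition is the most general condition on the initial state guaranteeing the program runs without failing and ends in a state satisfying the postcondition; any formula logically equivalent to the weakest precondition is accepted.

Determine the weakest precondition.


Working backward. After the program, the postcondition ¬(m + 5 ≤ 3*m + 7) must hold; in canonical form it is ¬(2*m ≥ -2).
Before m := 3*m - 6: ¬(6*m ≥ 10)
Before c := 3*m + 2*c + 8: ¬(6*m ≥ 10)
Before c := c + 2*m: ¬(6*m ≥ 10)
Before c := 2*m: ¬(6*m ≥ 10)
Answer: WP = ¬(6*m ≥ 10)


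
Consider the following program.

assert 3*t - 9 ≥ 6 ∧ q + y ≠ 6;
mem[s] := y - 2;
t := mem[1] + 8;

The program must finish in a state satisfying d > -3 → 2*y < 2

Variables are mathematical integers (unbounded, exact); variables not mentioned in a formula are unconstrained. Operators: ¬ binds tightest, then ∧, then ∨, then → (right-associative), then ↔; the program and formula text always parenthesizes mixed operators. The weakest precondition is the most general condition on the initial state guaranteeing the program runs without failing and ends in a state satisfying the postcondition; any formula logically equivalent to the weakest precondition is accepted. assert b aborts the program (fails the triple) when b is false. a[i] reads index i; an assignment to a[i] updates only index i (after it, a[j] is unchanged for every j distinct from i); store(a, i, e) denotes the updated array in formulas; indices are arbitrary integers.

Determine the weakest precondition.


Working backward. After the program, d > -3 → 2*y < 2 must hold.
Before t := mem[1] + 8: d > -3 → 2*y < 2
Before mem[s] := y - 2: d > -3 → 2*y < 2
Before assert 3*t - 9 ≥ 6 ∧ q + y ≠ 6: 3*t ≥ 15 ∧ q + y ≠ 6 ∧ (d > -3 → 2*y < 2)
Answer: WP = 3*t ≥ 15 ∧ q + y ≠ 6 ∧ (d > -3 → 2*y < 2)


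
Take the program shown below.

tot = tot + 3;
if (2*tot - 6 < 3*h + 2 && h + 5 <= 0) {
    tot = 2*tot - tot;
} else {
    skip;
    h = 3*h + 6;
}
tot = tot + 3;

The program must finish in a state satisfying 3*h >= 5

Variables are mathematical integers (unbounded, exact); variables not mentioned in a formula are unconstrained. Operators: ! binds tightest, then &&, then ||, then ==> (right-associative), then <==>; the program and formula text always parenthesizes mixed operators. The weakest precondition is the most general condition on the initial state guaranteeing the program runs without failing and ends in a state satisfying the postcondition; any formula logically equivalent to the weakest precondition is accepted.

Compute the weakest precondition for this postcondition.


Working backward. After the program, 3*h >= 5 must hold.
Before tot := tot + 3: 3*h >= 5
Then branch requires 3*h >= 5; else branch requires 9*h >= -13.
Before the if: ((2*tot < 3*h + 8 && h <= -5) ==> 3*h >= 5) && ((!(2*tot < 3*h + 8 && h <= -5)) ==> 9*h >= -13)
Before tot := tot + 3: ((2*tot < 3*h + 2 && h <= -5) ==> 3*h >= 5) && ((!(2*tot < 3*h + 2 && h <= -5)) ==> 9*h >= -13)
Answer: WP = ((2*tot < 3*h + 2 && h <= -5) ==> 3*h >= 5) && ((!(2*tot < 3*h + 2 && h <= -5)) ==> 9*h >= -13)


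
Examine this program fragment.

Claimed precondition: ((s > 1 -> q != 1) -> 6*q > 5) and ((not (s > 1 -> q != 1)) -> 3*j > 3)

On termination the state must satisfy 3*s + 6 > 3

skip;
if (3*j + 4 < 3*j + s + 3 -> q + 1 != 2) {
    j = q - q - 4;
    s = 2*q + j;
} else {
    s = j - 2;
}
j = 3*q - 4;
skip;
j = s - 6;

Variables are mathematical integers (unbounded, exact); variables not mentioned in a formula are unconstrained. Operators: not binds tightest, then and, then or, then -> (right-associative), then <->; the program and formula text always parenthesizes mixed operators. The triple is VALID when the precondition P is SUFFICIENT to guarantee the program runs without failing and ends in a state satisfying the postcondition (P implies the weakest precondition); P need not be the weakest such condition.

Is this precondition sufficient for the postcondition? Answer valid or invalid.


Working backward. After the program, the postcondition 3*s + 6 > 3 must hold; in canonical form it is 3*s > -3.
Before j := s - 6: 3*s > -3
Before skip: 3*s > -3
Before j := 3*q - 4: 3*s > -3
Then branch requires 6*q > 9; else branch requires 3*j > 3.
Before the if: ((s > 1 -> q != 1) -> 6*q > 9) and ((not (s > 1 -> q != 1)) -> 3*j > 3)
Before skip: ((s > 1 -> q != 1) -> 6*q > 9) and ((not (s > 1 -> q != 1)) -> 3*j > 3)
The weakest precondition is ((s > 1 -> q != 1) -> 6*q > 9) and ((not (s > 1 -> q != 1)) -> 3*j > 3).
Check whether ((s > 1 -> q != 1) -> 6*q > 5) and ((not (s > 1 -> q != 1)) -> 3*j > 3) implies it.
Countermodel: at the initial state j = 1, q = 1, s = 1, the precondition holds but the weakest precondition fails.
Answer: invalid


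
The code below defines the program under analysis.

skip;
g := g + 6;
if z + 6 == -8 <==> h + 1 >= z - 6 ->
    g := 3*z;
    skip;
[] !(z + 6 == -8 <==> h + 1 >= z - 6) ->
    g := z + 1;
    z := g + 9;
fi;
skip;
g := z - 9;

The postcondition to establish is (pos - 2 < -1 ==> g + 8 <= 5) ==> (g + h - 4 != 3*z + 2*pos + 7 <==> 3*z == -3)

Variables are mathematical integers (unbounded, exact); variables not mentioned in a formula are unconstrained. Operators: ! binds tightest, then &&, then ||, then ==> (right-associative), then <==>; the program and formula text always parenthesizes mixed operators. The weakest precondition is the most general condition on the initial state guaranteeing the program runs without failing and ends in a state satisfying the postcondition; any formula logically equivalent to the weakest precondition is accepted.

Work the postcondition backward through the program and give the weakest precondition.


Working backward. After the program, the postcondition (pos - 2 < -1 ==> g + 8 <= 5) ==> (g + h - 4 != 3*z + 2*pos + 7 <==> 3*z == -3) must hold; in canonical form it is (pos < 1 ==> g <= -3) ==> (g + h != 2*pos + 3*z + 11 <==> 3*z == -3).
Before g := z - 9: (pos < 1 ==> z <= 6) ==> (h != 2*pos + 2*z + 20 <==> 3*z == -3)
Before skip: (pos < 1 ==> z <= 6) ==> (h != 2*pos + 2*z + 20 <==> 3*z == -3)
Then branch requires (pos < 1 ==> z <= 6) ==> (h != 2*pos + 2*z + 20 <==> 3*z == -3); else branch requires (pos < 1 ==> z <= -4) ==> (h != 2*pos + 2*z + 40 <==> 3*z == -33).
Before the if: ((z == -14 <==> h >= z - 7) ==> ((pos < 1 ==> z <= 6) ==> (h != 2*pos + 2*z + 20 <==> 3*z == -3))) && ((!(z == -14 <==> h >= z - 7)) ==> ((pos < 1 ==> z <= -4) ==> (h != 2*pos + 2*z + 40 <==> 3*z == -33)))
Before g := g + 6: ((z == -14 <==> h >= z - 7) ==> ((pos < 1 ==> z <= 6) ==> (h != 2*pos + 2*z + 20 <==> 3*z == -3))) && ((!(z == -14 <==> h >= z - 7)) ==> ((pos < 1 ==> z <= -4) ==> (h != 2*pos + 2*z + 40 <==> 3*z == -33)))
Before skip: ((z == -14 <==> h >= z - 7) ==> ((pos < 1 ==> z <= 6) ==> (h != 2*pos + 2*z + 20 <==> 3*z == -3))) && ((!(z == -14 <==> h >= z - 7)) ==> ((pos < 1 ==> z <= -4) ==> (h != 2*pos + 2*z + 40 <==> 3*z == -33)))
Answer: WP = ((z == -14 <==> h >= z - 7) ==> ((pos < 1 ==> z <= 6) ==> (h != 2*pos + 2*z + 20 <==> 3*z == -3))) && ((!(z == -14 <==> h >= z - 7)) ==> ((pos < 1 ==> z <= -4) ==> (h != 2*pos + 2*z + 40 <==> 3*z == -33)))


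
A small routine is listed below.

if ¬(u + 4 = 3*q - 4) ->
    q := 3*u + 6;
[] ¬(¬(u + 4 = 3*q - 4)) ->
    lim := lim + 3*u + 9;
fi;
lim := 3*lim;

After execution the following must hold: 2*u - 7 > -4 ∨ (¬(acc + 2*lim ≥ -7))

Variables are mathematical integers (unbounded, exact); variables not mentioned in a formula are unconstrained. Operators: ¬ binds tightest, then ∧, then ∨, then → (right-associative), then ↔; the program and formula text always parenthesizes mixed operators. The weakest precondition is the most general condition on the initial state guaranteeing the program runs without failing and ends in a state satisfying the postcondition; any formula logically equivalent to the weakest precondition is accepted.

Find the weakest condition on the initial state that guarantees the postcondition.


Working backward. After the program, the postcondition 2*u - 7 > -4 ∨ (¬(acc + 2*lim ≥ -7)) must hold; in canonical form it is 2*u > 3 ∨ (¬(acc + 2*lim ≥ -7)).
Before lim := 3*lim: 2*u > 3 ∨ (¬(acc + 6*lim ≥ -7))
Then branch requires 2*u > 3 ∨ (¬(acc + 6*lim ≥ -7)); else branch requires 2*u > 3 ∨ (¬(acc + 6*lim + 18*u ≥ -61)).
Before the if: ((¬(u = 3*q - 8)) → (2*u > 3 ∨ (¬(acc + 6*lim ≥ -7)))) ∧ (u = 3*q - 8 → (2*u > 3 ∨ (¬(acc + 6*lim + 18*u ≥ -61))))
Answer: WP = ((¬(u = 3*q - 8)) → (2*u > 3 ∨ (¬(acc + 6*lim ≥ -7)))) ∧ (u = 3*q - 8 → (2*u > 3 ∨ (¬(acc + 6*lim + 18*u ≥ -61))))


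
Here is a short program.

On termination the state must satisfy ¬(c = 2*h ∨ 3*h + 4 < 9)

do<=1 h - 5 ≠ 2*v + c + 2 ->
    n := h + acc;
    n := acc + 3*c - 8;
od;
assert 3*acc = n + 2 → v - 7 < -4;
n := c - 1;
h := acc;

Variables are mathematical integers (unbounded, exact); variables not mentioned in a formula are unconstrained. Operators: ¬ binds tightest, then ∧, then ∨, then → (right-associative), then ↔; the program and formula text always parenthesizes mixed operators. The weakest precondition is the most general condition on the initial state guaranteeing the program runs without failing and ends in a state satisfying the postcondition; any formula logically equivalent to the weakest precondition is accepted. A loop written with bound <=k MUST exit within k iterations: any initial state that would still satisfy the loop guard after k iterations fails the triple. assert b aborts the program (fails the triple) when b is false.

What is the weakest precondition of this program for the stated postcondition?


Working backward. After the program, the postcondition ¬(c = 2*h ∨ 3*h + 4 < 9) must hold; in canonical form it is ¬(c = 2*h ∨ 3*h < 5).
Before h := acc: ¬(c = 2*acc ∨ 3*acc < 5)
Before n := c - 1: ¬(c = 2*acc ∨ 3*acc < 5)
Before assert 3*acc = n + 2 → v - 7 < -4: (3*acc = n + 2 → v < 3) ∧ (¬(c = 2*acc ∨ 3*acc < 5))
Before the loop (bound <=1), unroll the exhaustion recursion (WP_0 = exit-now case; WP_j = one more guarded iteration, up to j = 1):
  WP_0: (¬(h ≠ c + 2*v + 7)) ∧ (3*acc = n + 2 → v < 3) ∧ (¬(c = 2*acc ∨ 3*acc < 5))
  WP_1: (h ≠ c + 2*v + 7 → ((¬(h ≠ c + 2*v + 7)) ∧ (2*acc = 3*c - 6 → v < 3) ∧ (¬(c = 2*acc ∨ 3*acc < 5)))) ∧ ((¬(h ≠ c + 2*v + 7)) → ((3*acc = n + 2 → v < 3) ∧ (¬(c = 2*acc ∨ 3*acc < 5))))
So before the loop: (h ≠ c + 2*v + 7 → ((¬(h ≠ c + 2*v + 7)) ∧ (2*acc = 3*c - 6 → v < 3) ∧ (¬(c = 2*acc ∨ 3*acc < 5)))) ∧ ((¬(h ≠ c + 2*v + 7)) → ((3*acc = n + 2 → v < 3) ∧ (¬(c = 2*acc ∨ 3*acc < 5))))
Answer: WP = (h ≠ c + 2*v + 7 → ((¬(h ≠ c + 2*v + 7)) ∧ (2*acc = 3*c - 6 → v < 3) ∧ (¬(c = 2*acc ∨ 3*acc < 5)))) ∧ ((¬(h ≠ c + 2*v + 7)) → ((3*acc = n + 2 → v < 3) ∧ (¬(c = 2*acc ∨ 3*acc < 5))))


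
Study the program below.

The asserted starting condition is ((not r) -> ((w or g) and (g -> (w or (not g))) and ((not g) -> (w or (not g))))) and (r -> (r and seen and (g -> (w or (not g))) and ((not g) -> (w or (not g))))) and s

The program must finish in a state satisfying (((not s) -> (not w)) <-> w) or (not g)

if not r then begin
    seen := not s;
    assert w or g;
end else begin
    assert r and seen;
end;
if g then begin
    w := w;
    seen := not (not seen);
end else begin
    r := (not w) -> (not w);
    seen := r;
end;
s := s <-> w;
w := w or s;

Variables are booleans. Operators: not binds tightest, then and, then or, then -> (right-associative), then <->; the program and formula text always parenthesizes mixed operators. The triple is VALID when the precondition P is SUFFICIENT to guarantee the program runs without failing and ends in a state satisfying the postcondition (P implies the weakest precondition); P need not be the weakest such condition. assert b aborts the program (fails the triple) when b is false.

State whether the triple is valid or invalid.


Working backward. After the program, (((not s) -> (not w)) <-> w) or (not g) must hold.
Before w := w or s: (((not s) -> (not (w or s))) <-> (w or s)) or (not g)
Before s := s <-> w: (((not (s <-> w)) -> (not (w or (s <-> w)))) <-> (w or (s <-> w))) or (not g)
Then branch requires (((not (s <-> w)) -> (not (w or (s <-> w)))) <-> (w or (s <-> w))) or (not g); else branch requires (((not (s <-> w)) -> (not (w or (s <-> w)))) <-> (w or (s <-> w))) or (not g).
Before the if: (g -> ((((not (s <-> w)) -> (not (w or (s <-> w)))) <-> (w or (s <-> w))) or (not g))) and ((not g) -> ((((not (s <-> w)) -> (not (w or (s <-> w)))) <-> (w or (s <-> w))) or (not g)))
Then branch requires (w or g) and (g -> ((((not (s <-> w)) -> (not (w or (s <-> w)))) <-> (w or (s <-> w))) or (not g))) and ((not g) -> ((((not (s <-> w)) -> (not (w or (s <-> w)))) <-> (w or (s <-> w))) or (not g))); else branch requires r and seen and (g -> ((((not (s <-> w)) -> (not (w or (s <-> w)))) <-> (w or (s <-> w))) or (not g))) and ((not g) -> ((((not (s <-> w)) -> (not (w or (s <-> w)))) <-> (w or (s <-> w))) or (not g))).
Before the if: ((not r) -> ((w or g) and (g -> ((((not (s <-> w)) -> (not (w or (s <-> w)))) <-> (w or (s <-> w))) or (not g))) and ((not g) -> ((((not (s <-> w)) -> (not (w or (s <-> w)))) <-> (w or (s <-> w))) or (not g))))) and (r -> (r and seen and (g -> ((((not (s <-> w)) -> (not (w or (s <-> w)))) <-> (w or (s <-> w))) or (not g))) and ((not g) -> ((((not (s <-> w)) -> (not (w or (s <-> w)))) <-> (w or (s <-> w))) or (not g)))))
The weakest precondition is ((not r) -> ((w or g) and (g -> ((((not (s <-> w)) -> (not (w or (s <-> w)))) <-> (w or (s <-> w))) or (not g))) and ((not g) -> ((((not (s <-> w)) -> (not (w or (s <-> w)))) <-> (w or (s <-> w))) or (not g))))) and (r -> (r and seen and (g -> ((((not (s <-> w)) -> (not (w or (s <-> w)))) <-> (w or (s <-> w))) or (not g))) and ((not g) -> ((((not (s <-> w)) -> (not (w or (s <-> w)))) <-> (w or (s <-> w))) or (not g))))).
Check whether ((not r) -> ((w or g) and (g -> (w or (not g))) and ((not g) -> (w or (not g))))) and (r -> (r and seen and (g -> (w or (not g))) and ((not g) -> (w or (not g))))) and s implies it.
Every state satisfying the precondition satisfies the weakest precondition: the implication holds.
Answer: valid


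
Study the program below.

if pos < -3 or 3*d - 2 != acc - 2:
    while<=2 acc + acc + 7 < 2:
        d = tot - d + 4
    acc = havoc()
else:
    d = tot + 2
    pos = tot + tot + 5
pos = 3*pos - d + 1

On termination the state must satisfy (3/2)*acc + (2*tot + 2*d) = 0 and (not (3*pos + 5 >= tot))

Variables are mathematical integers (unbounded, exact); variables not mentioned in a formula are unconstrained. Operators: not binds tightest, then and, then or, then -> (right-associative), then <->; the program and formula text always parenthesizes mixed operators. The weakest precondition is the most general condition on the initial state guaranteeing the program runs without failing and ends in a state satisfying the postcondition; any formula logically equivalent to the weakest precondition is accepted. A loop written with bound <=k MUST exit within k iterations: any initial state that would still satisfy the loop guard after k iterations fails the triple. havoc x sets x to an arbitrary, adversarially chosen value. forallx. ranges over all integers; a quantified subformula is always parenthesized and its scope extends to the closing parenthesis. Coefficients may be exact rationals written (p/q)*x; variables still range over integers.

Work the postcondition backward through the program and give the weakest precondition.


Working backward. After the program, the postcondition (3/2)*acc + (2*tot + 2*d) = 0 and (not (3*pos + 5 >= tot)) must hold; in canonical form it is (3/2)*acc + 2*d + 2*tot = 0 and (not (3*pos >= tot - 5)).
Before pos := 3*pos - d + 1: (3/2)*acc + 2*d + 2*tot = 0 and (not (9*pos >= 3*d + tot - 8))
Then branch requires (2*acc < -5 -> ((2*acc < -5 -> ((not (2*acc < -5)) and (forall acc_1. ((3/2)*acc_1 + 2*d + 2*tot = 0 and (not (9*pos >= 3*d + tot - 8)))))) and ((not (2*acc < -5)) -> (forall acc_1. ((3/2)*acc_1 + 4*tot = 2*d - 8 and (not (3*d + 9*pos >= 4*tot + 4))))))) and ((not (2*acc < -5)) -> (forall acc_1. ((3/2)*acc_1 + 2*d + 2*tot = 0 and (not (9*pos >= 3*d + tot - 8))))); else branch requires (3/2)*acc + 4*tot = -4 and (not (14*tot >= -47)).
Before the if: ((pos < -3 or 3*d != acc) -> ((2*acc < -5 -> ((2*acc < -5 -> ((not (2*acc < -5)) and (forall acc_1. ((3/2)*acc_1 + 2*d + 2*tot = 0 and (not (9*pos >= 3*d + tot - 8)))))) and ((not (2*acc < -5)) -> (forall acc_1. ((3/2)*acc_1 + 4*tot = 2*d - 8 and (not (3*d + 9*pos >= 4*tot + 4))))))) and ((not (2*acc < -5)) -> (forall acc_1. ((3/2)*acc_1 + 2*d + 2*tot = 0 and (not (9*pos >= 3*d + tot - 8))))))) and ((not (pos < -3 or 3*d != acc)) -> ((3/2)*acc + 4*tot = -4 and (not (14*tot >= -47))))
Answer: WP = ((pos < -3 or 3*d != acc) -> ((2*acc < -5 -> ((2*acc < -5 -> ((not (2*acc < -5)) and (forall acc_1. ((3/2)*acc_1 + 2*d + 2*tot = 0 and (not (9*pos >= 3*d + tot - 8)))))) and ((not (2*acc < -5)) -> (forall acc_1. ((3/2)*acc_1 + 4*tot = 2*d - 8 and (not (3*d + 9*pos >= 4*tot + 4))))))) and ((not (2*acc < -5)) -> (forall acc_1. ((3/2)*acc_1 + 2*d + 2*tot = 0 and (not (9*pos >= 3*d + tot - 8))))))) and ((not (pos < -3 or 3*d != acc)) -> ((3/2)*acc + 4*tot = -4 and (not (14*tot >= -47))))


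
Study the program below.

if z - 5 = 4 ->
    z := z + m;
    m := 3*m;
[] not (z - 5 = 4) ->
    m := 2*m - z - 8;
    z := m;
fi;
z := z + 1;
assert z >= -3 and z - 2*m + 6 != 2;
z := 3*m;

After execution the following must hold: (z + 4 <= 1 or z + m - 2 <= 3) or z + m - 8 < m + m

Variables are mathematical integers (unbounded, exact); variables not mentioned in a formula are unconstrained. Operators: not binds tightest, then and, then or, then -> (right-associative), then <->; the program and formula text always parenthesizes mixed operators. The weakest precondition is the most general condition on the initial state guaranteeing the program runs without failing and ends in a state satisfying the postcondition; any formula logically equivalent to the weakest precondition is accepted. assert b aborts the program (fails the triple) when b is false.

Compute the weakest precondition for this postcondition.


Working backward. After the program, the postcondition (z + 4 <= 1 or z + m - 2 <= 3) or z + m - 8 < m + m must hold; in canonical form it is z <= -3 or m + z <= 5 or z < m + 8.
Before z := 3*m: 3*m <= -3 or 4*m <= 5 or 2*m < 8
Before assert z >= -3 and z - 2*m + 6 != 2: z >= -3 and z != 2*m - 4 and (3*m <= -3 or 4*m <= 5 or 2*m < 8)
Before z := z + 1: z >= -4 and z != 2*m - 5 and (3*m <= -3 or 4*m <= 5 or 2*m < 8)
Then branch requires m + z >= -4 and z != 5*m - 5 and (9*m <= -3 or 12*m <= 5 or 6*m < 8); else branch requires 2*m >= z + 4 and z != 2*m - 13 and (6*m <= 3*z + 21 or 8*m <= 4*z + 37 or 4*m < 2*z + 24).
Before the if: (z = 9 -> (m + z >= -4 and z != 5*m - 5 and (9*m <= -3 or 12*m <= 5 or 6*m < 8))) and ((not (z = 9)) -> (2*m >= z + 4 and z != 2*m - 13 and (6*m <= 3*z + 21 or 8*m <= 4*z + 37 or 4*m < 2*z + 24)))
Answer: WP = (z = 9 -> (m + z >= -4 and z != 5*m - 5 and (9*m <= -3 or 12*m <= 5 or 6*m < 8))) and ((not (z = 9)) -> (2*m >= z + 4 and z != 2*m - 13 and (6*m <= 3*z + 21 or 8*m <= 4*z + 37 or 4*m < 2*z + 24)))


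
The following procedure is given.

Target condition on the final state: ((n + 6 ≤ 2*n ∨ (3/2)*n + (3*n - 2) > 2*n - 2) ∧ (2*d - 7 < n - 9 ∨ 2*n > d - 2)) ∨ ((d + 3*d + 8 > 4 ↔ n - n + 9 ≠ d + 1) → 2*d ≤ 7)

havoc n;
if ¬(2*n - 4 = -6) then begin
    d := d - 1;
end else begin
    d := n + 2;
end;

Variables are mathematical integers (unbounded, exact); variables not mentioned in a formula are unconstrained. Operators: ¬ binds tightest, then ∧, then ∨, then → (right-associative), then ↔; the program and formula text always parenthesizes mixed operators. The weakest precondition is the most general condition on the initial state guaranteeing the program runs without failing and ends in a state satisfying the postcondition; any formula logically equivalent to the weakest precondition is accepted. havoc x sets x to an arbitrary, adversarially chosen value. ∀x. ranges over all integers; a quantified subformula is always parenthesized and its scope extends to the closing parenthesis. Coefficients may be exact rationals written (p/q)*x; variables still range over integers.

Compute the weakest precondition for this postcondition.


Working backward. After the program, the postcondition ((n + 6 ≤ 2*n ∨ (3/2)*n + (3*n - 2) > 2*n - 2) ∧ (2*d - 7 < n - 9 ∨ 2*n > d - 2)) ∨ ((d + 3*d + 8 > 4 ↔ n - n + 9 ≠ d + 1) → 2*d ≤ 7) must hold; in canonical form it is ((n ≥ 6 ∨ (5/2)*n > 0) ∧ (2*d < n - 2 ∨ 2*n > d - 2)) ∨ ((4*d > -4 ↔ d ≠ 8) → 2*d ≤ 7).
Then branch requires ((n ≥ 6 ∨ (5/2)*n > 0) ∧ (2*d < n ∨ 2*n > d - 3)) ∨ ((4*d > 0 ↔ d ≠ 9) → 2*d ≤ 9); else branch requires ((n ≥ 6 ∨ (5/2)*n > 0) ∧ (n < -6 ∨ n > 0)) ∨ ((4*n > -12 ↔ n ≠ 6) → 2*n ≤ 3).
Before the if: ((¬(2*n = -2)) → (((n ≥ 6 ∨ (5/2)*n > 0) ∧ (2*d < n ∨ 2*n > d - 3)) ∨ ((4*d > 0 ↔ d ≠ 9) → 2*d ≤ 9))) ∧ (2*n = -2 → (((n ≥ 6 ∨ (5/2)*n > 0) ∧ (n < -6 ∨ n > 0)) ∨ ((4*n > -12 ↔ n ≠ 6) → 2*n ≤ 3)))
Before havoc n: ∀n_1. (((¬(2*n_1 = -2)) → (((n_1 ≥ 6 ∨ (5/2)*n_1 > 0) ∧ (2*d < n_1 ∨ 2*n_1 > d - 3)) ∨ ((4*d > 0 ↔ d ≠ 9) → 2*d ≤ 9))) ∧ (2*n_1 = -2 → (((n_1 ≥ 6 ∨ (5/2)*n_1 > 0) ∧ (n_1 < -6 ∨ n_1 > 0)) ∨ ((4*n_1 > -12 ↔ n_1 ≠ 6) → 2*n_1 ≤ 3))))
Answer: WP = ∀n_1. (((¬(2*n_1 = -2)) → (((n_1 ≥ 6 ∨ (5/2)*n_1 > 0) ∧ (2*d < n_1 ∨ 2*n_1 > d - 3)) ∨ ((4*d > 0 ↔ d ≠ 9) → 2*d ≤ 9))) ∧ (2*n_1 = -2 → (((n_1 ≥ 6 ∨ (5/2)*n_1 > 0) ∧ (n_1 < -6 ∨ n_1 > 0)) ∨ ((4*n_1 > -12 ↔ n_1 ≠ 6) → 2*n_1 ≤ 3))))


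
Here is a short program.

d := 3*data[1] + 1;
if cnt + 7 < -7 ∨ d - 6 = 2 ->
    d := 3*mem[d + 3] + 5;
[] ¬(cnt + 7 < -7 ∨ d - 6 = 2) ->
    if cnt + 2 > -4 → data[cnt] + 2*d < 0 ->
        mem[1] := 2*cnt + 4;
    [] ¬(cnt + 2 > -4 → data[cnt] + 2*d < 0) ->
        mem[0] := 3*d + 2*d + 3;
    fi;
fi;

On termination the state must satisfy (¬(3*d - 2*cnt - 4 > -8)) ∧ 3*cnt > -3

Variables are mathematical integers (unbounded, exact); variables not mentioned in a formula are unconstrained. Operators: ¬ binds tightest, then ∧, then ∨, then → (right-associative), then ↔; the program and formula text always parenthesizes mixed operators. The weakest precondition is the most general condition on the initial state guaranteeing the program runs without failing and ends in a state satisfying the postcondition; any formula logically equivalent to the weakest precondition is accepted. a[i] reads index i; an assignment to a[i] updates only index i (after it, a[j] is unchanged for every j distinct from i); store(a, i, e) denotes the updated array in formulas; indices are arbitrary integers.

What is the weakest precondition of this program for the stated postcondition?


Working backward. After the program, the postcondition (¬(3*d - 2*cnt - 4 > -8)) ∧ 3*cnt > -3 must hold; in canonical form it is (¬(3*d > 2*cnt - 4)) ∧ 3*cnt > -3.
Then branch requires (¬(9*mem[d + 3] > 2*cnt - 19)) ∧ 3*cnt > -3; else branch requires ((cnt > -6 → data[cnt] + 2*d < 0) → ((¬(3*d > 2*cnt - 4)) ∧ 3*cnt > -3)) ∧ ((¬(cnt > -6 → data[cnt] + 2*d < 0)) → ((¬(3*d > 2*cnt - 4)) ∧ 3*cnt > -3)).
Before the if: ((cnt < -14 ∨ d = 8) → ((¬(9*mem[d + 3] > 2*cnt - 19)) ∧ 3*cnt > -3)) ∧ ((¬(cnt < -14 ∨ d = 8)) → (((cnt > -6 → data[cnt] + 2*d < 0) → ((¬(3*d > 2*cnt - 4)) ∧ 3*cnt > -3)) ∧ ((¬(cnt > -6 → data[cnt] + 2*d < 0)) → ((¬(3*d > 2*cnt - 4)) ∧ 3*cnt > -3))))
Before d := 3*data[1] + 1: ((cnt < -14 ∨ 3*data[1] = 7) → ((¬(9*mem[3*data[1] + 4] > 2*cnt - 19)) ∧ 3*cnt > -3)) ∧ ((¬(cnt < -14 ∨ 3*data[1] = 7)) → (((cnt > -6 → 6*data[1] + data[cnt] < -2) → ((¬(9*data[1] > 2*cnt - 7)) ∧ 3*cnt > -3)) ∧ ((¬(cnt > -6 → 6*data[1] + data[cnt] < -2)) → ((¬(9*data[1] > 2*cnt - 7)) ∧ 3*cnt > -3))))
Answer: WP = ((cnt < -14 ∨ 3*data[1] = 7) → ((¬(9*mem[3*data[1] + 4] > 2*cnt - 19)) ∧ 3*cnt > -3)) ∧ ((¬(cnt < -14 ∨ 3*data[1] = 7)) → (((cnt > -6 → 6*data[1] + data[cnt] < -2) → ((¬(9*data[1] > 2*cnt - 7)) ∧ 3*cnt > -3)) ∧ ((¬(cnt > -6 → 6*data[1] + data[cnt] < -2)) → ((¬(9*data[1] > 2*cnt - 7)) ∧ 3*cnt > -3))))


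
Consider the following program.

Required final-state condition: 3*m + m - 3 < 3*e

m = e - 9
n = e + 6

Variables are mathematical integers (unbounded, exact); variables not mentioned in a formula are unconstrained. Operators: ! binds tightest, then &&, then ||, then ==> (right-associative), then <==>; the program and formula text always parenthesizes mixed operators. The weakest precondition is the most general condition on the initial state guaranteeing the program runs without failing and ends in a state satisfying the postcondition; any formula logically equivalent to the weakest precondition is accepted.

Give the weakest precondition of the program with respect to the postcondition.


Working backward. After the program, the postcondition 3*m + m - 3 < 3*e must hold; in canonical form it is 4*m < 3*e + 3.
Before n := e + 6: 4*m < 3*e + 3
Before m := e - 9: e < 39
Answer: WP = e < 39


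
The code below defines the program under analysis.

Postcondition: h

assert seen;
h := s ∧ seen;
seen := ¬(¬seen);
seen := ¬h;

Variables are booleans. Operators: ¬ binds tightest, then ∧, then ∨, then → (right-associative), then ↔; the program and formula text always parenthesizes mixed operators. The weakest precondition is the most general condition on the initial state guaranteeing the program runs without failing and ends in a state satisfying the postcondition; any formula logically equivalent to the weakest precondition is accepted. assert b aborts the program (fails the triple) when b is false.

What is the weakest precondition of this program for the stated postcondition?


Working backward. After the program, h must hold.
Before seen := ¬h: h
Before seen := ¬(¬seen): h
Before h := s ∧ seen: s ∧ seen
Before assert seen: seen ∧ s
Answer: WP = seen ∧ s


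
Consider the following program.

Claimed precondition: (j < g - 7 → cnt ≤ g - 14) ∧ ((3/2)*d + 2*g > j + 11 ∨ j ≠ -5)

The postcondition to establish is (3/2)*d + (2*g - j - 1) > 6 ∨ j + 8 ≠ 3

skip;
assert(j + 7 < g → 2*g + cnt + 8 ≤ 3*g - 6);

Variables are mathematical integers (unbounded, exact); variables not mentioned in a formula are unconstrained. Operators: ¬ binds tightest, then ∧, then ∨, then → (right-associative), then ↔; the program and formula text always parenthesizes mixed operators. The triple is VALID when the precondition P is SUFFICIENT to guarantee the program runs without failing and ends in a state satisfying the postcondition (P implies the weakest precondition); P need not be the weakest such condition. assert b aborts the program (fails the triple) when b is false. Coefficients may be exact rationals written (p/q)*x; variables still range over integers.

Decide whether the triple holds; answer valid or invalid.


Working backward. After the program, the postcondition (3/2)*d + (2*g - j - 1) > 6 ∨ j + 8 ≠ 3 must hold; in canonical form it is (3/2)*d + 2*g > j + 7 ∨ j ≠ -5.
Before assert j + 7 < g → 2*g + cnt + 8 ≤ 3*g - 6: (j < g - 7 → cnt ≤ g - 14) ∧ ((3/2)*d + 2*g > j + 7 ∨ j ≠ -5)
Before skip: (j < g - 7 → cnt ≤ g - 14) ∧ ((3/2)*d + 2*g > j + 7 ∨ j ≠ -5)
The weakest precondition is (j < g - 7 → cnt ≤ g - 14) ∧ ((3/2)*d + 2*g > j + 7 ∨ j ≠ -5).
Check whether (j < g - 7 → cnt ≤ g - 14) ∧ ((3/2)*d + 2*g > j + 11 ∨ j ≠ -5) implies it.
Every state satisfying the precondition satisfies the weakest precondition: the implication holds.
Answer: valid


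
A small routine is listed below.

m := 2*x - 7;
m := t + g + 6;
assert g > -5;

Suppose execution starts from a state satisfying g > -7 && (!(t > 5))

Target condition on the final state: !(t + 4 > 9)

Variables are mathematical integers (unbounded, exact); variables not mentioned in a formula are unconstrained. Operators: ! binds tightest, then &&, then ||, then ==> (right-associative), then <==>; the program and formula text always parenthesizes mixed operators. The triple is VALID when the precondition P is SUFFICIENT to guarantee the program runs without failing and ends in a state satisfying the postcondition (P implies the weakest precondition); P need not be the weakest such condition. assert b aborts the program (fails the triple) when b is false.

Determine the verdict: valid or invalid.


Working backward. After the program, the postcondition !(t + 4 > 9) must hold; in canonical form it is !(t > 5).
Before assert g > -5: g > -5 && (!(t > 5))
Before m := t + g + 6: g > -5 && (!(t > 5))
Before m := 2*x - 7: g > -5 && (!(t > 5))
The weakest precondition is g > -5 && (!(t > 5)).
Check whether g > -7 && (!(t > 5)) implies it.
Countermodel: at the initial state g = -6, t = 5, the precondition holds but the weakest precondition fails.
Answer: invalid
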